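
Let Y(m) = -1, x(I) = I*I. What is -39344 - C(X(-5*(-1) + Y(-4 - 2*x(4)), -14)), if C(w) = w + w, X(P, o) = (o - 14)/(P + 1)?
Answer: -196664/5 ≈ -39333.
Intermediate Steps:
x(I) = I**2
X(P, o) = (-14 + o)/(1 + P)
C(w) = 2*w
-39344 - C(X(-5*(-1) + Y(-4 - 2*x(4)), -14)) = -39344 - 2*(-14 - 14)/(1 + (-5*(-1) - 1)) = -39344 - 2*-28/(1 + (5 - 1)) = -39344 - 2*-28/(1 + 4) = -39344 - 2*-28/5 = -39344 - 2*(1/5)*(-28) = -39344 - 2*(-28)/5 = -39344 - 1*(-56/5) = -39344 + 56/5 = -196664/5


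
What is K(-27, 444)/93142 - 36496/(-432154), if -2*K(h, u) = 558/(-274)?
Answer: 465765814667/5514481237916 ≈ 0.084462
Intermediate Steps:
K(h, u) = 279/274 (K(h, u) = -279/(-274) = -279*(-1)/274 = -1/2*(-279/137) = 279/274)
K(-27, 444)/93142 - 36496/(-432154) = (279/274)/93142 - 36496/(-432154) = (279/274)*(1/93142) - 36496*(-1/432154) = 279/25520908 + 18248/216077 = 465765814667/5514481237916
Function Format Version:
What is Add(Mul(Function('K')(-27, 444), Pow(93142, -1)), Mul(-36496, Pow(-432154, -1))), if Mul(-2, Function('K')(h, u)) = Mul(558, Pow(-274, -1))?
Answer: Rational(465765814667, 5514481237916) ≈ 0.084462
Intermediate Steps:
Function('K')(h, u) = Rational(279, 274) (Function('K')(h, u) = Mul(Rational(-1, 2), Mul(558, Pow(-274, -1))) = Mul(Rational(-1, 2), Mul(558, Rational(-1, 274))) = Mul(Rational(-1, 2), Rational(-279, 137)) = Rational(279, 274))
Add(Mul(Function('K')(-27, 444), Pow(93142, -1)), Mul(-36496, Pow(-432154, -1))) = Add(Mul(Rational(279, 274), Pow(93142, -1)), Mul(-36496, Pow(-432154, -1))) = Add(Mul(Rational(279, 274), Rational(1, 93142)), Mul(-36496, Rational(-1, 432154))) = Add(Rational(279, 25520908), Rational(18248, 216077)) = Rational(465765814667, 5514481237916)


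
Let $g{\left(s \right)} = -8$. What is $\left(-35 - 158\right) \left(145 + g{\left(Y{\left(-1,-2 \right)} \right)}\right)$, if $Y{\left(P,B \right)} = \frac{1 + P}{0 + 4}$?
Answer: $-26441$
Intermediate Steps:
$Y{\left(P,B \right)} = \frac{1}{4} + \frac{P}{4}$ ($Y{\left(P,B \right)} = \frac{1 + P}{4} = \left(1 + P\right) \frac{1}{4} = \frac{1}{4} + \frac{P}{4}$)
$\left(-35 - 158\right) \left(145 + g{\left(Y{\left(-1,-2 \right)} \right)}\right) = \left(-35 - 158\right) \left(145 - 8\right) = \left(-35 - 158\right) 137 = \left(-193\right) 137 = -26441$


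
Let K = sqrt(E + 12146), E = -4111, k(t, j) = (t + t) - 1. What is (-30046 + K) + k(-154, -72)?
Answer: -30355 + sqrt(8035) ≈ -30265.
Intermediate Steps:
k(t, j) = -1 + 2*t (k(t, j) = 2*t - 1 = -1 + 2*t)
K = sqrt(8035) (K = sqrt(-4111 + 12146) = sqrt(8035) ≈ 89.638)
(-30046 + K) + k(-154, -72) = (-30046 + sqrt(8035)) + (-1 + 2*(-154)) = (-30046 + sqrt(8035)) + (-1 - 308) = (-30046 + sqrt(8035)) - 309 = -30355 + sqrt(8035)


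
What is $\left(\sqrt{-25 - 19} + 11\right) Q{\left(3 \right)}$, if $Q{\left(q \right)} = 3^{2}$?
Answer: $99 + 18 i \sqrt{11} \approx 99.0 + 59.699 i$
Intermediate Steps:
$Q{\left(q \right)} = 9$
$\left(\sqrt{-25 - 19} + 11\right) Q{\left(3 \right)} = \left(\sqrt{-25 - 19} + 11\right) 9 = \left(\sqrt{-44} + 11\right) 9 = \left(2 i \sqrt{11} + 11\right) 9 = \left(11 + 2 i \sqrt{11}\right) 9 = 99 + 18 i \sqrt{11}$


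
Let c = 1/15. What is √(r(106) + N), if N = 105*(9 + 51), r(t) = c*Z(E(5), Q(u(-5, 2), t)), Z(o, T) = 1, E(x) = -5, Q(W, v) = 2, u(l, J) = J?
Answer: 11*√11715/15 ≈ 79.373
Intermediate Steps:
c = 1/15 ≈ 0.066667
r(t) = 1/15 (r(t) = (1/15)*1 = 1/15)
N = 6300 (N = 105*60 = 6300)
√(r(106) + N) = √(1/15 + 6300) = √(94501/15) = 11*√11715/15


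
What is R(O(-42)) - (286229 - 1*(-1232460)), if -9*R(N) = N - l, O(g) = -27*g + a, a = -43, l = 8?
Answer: -4556428/3 ≈ -1.5188e+6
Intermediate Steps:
O(g) = -43 - 27*g (O(g) = -27*g - 43 = -43 - 27*g)
R(N) = 8/9 - N/9 (R(N) = -(N - 1*8)/9 = -(N - 8)/9 = -(-8 + N)/9 = 8/9 - N/9)
R(O(-42)) - (286229 - 1*(-1232460)) = (8/9 - (-43 - 27*(-42))/9) - (286229 - 1*(-1232460)) = (8/9 - (-43 + 1134)/9) - (286229 + 1232460) = (8/9 - 1/9*1091) - 1*1518689 = (8/9 - 1091/9) - 1518689 = -361/3 - 1518689 = -4556428/3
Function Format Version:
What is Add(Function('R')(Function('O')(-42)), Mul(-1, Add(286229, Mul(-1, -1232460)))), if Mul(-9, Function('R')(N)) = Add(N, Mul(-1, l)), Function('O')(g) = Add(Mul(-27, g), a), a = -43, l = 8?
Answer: Rational(-4556428, 3) ≈ -1.5188e+6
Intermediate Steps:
Function('O')(g) = Add(-43, Mul(-27, g)) (Function('O')(g) = Add(Mul(-27, g), -43) = Add(-43, Mul(-27, g)))
Function('R')(N) = Add(Rational(8, 9), Mul(Rational(-1, 9), N)) (Function('R')(N) = Mul(Rational(-1, 9), Add(N, Mul(-1, 8))) = Mul(Rational(-1, 9), Add(N, -8)) = Mul(Rational(-1, 9), Add(-8, N)) = Add(Rational(8, 9), Mul(Rational(-1, 9), N)))
Add(Function('R')(Function('O')(-42)), Mul(-1, Add(286229, Mul(-1, -1232460)))) = Add(Add(Rational(8, 9), Mul(Rational(-1, 9), Add(-43, Mul(-27, -42)))), Mul(-1, Add(286229, Mul(-1, -1232460)))) = Add(Add(Rational(8, 9), Mul(Rational(-1, 9), Add(-43, 1134))), Mul(-1, Add(286229, 1232460))) = Add(Add(Rational(8, 9), Mul(Rational(-1, 9), 1091)), Mul(-1, 1518689)) = Add(Add(Rational(8, 9), Rational(-1091, 9)), -1518689) = Add(Rational(-361, 3), -1518689) = Rational(-4556428, 3)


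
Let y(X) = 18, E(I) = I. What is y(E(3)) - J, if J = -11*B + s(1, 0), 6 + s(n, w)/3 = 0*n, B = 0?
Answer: 36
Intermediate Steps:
s(n, w) = -18 (s(n, w) = -18 + 3*(0*n) = -18 + 3*0 = -18 + 0 = -18)
J = -18 (J = -11*0 - 18 = 0 - 18 = -18)
y(E(3)) - J = 18 - 1*(-18) = 18 + 18 = 36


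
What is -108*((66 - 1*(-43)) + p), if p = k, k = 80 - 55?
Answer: -14472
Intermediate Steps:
k = 25
p = 25
-108*((66 - 1*(-43)) + p) = -108*((66 - 1*(-43)) + 25) = -108*((66 + 43) + 25) = -108*(109 + 25) = -108*134 = -14472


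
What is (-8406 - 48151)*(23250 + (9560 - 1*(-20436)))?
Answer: -3011434022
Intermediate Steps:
(-8406 - 48151)*(23250 + (9560 - 1*(-20436))) = -56557*(23250 + (9560 + 20436)) = -56557*(23250 + 29996) = -56557*53246 = -3011434022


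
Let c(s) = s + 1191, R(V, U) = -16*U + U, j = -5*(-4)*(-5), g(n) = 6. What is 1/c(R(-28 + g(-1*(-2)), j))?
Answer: 1/2691 ≈ 0.00037161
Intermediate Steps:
j = -100 (j = 20*(-5) = -100)
R(V, U) = -15*U
c(s) = 1191 + s
1/c(R(-28 + g(-1*(-2)), j)) = 1/(1191 - 15*(-100)) = 1/(1191 + 1500) = 1/2691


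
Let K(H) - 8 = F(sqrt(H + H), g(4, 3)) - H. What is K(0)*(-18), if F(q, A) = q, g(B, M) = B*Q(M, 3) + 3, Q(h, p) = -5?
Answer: -144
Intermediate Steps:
g(B, M) = 3 - 5*B (g(B, M) = B*(-5) + 3 = -5*B + 3 = 3 - 5*B)
K(H) = 8 - H + sqrt(2)*sqrt(H) (K(H) = 8 + (sqrt(H + H) - H) = 8 + (sqrt(2*H) - H) = 8 + (sqrt(2)*sqrt(H) - H) = 8 + (-H + sqrt(2)*sqrt(H)) = 8 - H + sqrt(2)*sqrt(H))
K(0)*(-18) = (8 - 1*0 + sqrt(2)*sqrt(0))*(-18) = (8 + 0 + sqrt(2)*0)*(-18) = (8 + 0 + 0)*(-18) = 8*(-18) = -144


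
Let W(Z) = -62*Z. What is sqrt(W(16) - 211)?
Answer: I*sqrt(1203) ≈ 34.684*I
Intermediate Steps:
sqrt(W(16) - 211) = sqrt(-62*16 - 211) = sqrt(-992 - 211) = sqrt(-1203) = I*sqrt(1203)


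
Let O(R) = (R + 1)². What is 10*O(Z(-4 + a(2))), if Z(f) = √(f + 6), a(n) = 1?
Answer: 40 + 20*√3 ≈ 74.641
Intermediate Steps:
Z(f) = √(6 + f)
O(R) = (1 + R)²
10*O(Z(-4 + a(2))) = 10*(1 + √(6 + (-4 + 1)))² = 10*(1 + √(6 - 3))² = 10*(1 + √3)²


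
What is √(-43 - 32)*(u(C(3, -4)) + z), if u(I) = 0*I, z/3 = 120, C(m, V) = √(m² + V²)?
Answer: 1800*I*√3 ≈ 3117.7*I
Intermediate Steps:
C(m, V) = √(V² + m²)
z = 360 (z = 3*120 = 360)
u(I) = 0
√(-43 - 32)*(u(C(3, -4)) + z) = √(-43 - 32)*(0 + 360) = √(-75)*360 = (5*I*√3)*360 = 1800*I*√3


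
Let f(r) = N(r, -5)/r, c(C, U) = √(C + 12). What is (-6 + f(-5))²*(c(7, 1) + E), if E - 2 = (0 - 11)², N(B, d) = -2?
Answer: 96432/25 + 784*√19/25 ≈ 3994.0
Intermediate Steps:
c(C, U) = √(12 + C)
f(r) = -2/r
E = 123 (E = 2 + (0 - 11)² = 2 + (-11)² = 2 + 121 = 123)
(-6 + f(-5))²*(c(7, 1) + E) = (-6 - 2/(-5))²*(√(12 + 7) + 123) = (-6 - 2*(-⅕))²*(√19 + 123) = (-6 + ⅖)²*(123 + √19) = (-28/5)²*(123 + √19) = 784*(123 + √19)/25 = 96432/25 + 784*√19/25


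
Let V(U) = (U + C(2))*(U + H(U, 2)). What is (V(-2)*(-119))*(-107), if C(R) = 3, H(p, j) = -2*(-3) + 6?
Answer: 127330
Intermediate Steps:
H(p, j) = 12 (H(p, j) = 6 + 6 = 12)
V(U) = (3 + U)*(12 + U) (V(U) = (U + 3)*(U + 12) = (3 + U)*(12 + U))
(V(-2)*(-119))*(-107) = ((36 + (-2)² + 15*(-2))*(-119))*(-107) = ((36 + 4 - 30)*(-119))*(-107) = (10*(-119))*(-107) = -1190*(-107) = 127330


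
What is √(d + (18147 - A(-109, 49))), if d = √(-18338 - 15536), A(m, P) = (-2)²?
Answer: √(18143 + I*√33874) ≈ 134.7 + 0.6832*I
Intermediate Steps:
A(m, P) = 4
d = I*√33874 (d = √(-33874) = I*√33874 ≈ 184.05*I)
√(d + (18147 - A(-109, 49))) = √(I*√33874 + (18147 - 1*4)) = √(I*√33874 + (18147 - 4)) = √(I*√33874 + 18143) = √(18143 + I*√33874)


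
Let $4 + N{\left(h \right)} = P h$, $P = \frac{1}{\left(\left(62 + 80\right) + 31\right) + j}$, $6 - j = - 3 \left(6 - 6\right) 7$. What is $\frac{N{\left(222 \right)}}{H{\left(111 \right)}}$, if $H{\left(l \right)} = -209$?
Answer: $\frac{26}{1969} \approx 0.013205$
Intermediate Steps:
$j = 6$ ($j = 6 - - 3 \left(6 - 6\right) 7 = 6 - \left(-3\right) 0 \cdot 7 = 6 - 0 \cdot 7 = 6 - 0 = 6 + 0 = 6$)
$P = \frac{1}{179}$ ($P = \frac{1}{\left(\left(62 + 80\right) + 31\right) + 6} = \frac{1}{\left(142 + 31\right) + 6} = \frac{1}{173 + 6} = \frac{1}{179} \approx 0.0055866$)
$N{\left(h \right)} = -4 + \frac{h}{179}$
$\frac{N{\left(222 \right)}}{H{\left(111 \right)}} = \frac{-4 + \frac{1}{179} \cdot 222}{-209} = \left(-4 + \frac{222}{179}\right) \left(- \frac{1}{209}\right) = \left(- \frac{494}{179}\right) \left(- \frac{1}{209}\right) = \frac{26}{1969}$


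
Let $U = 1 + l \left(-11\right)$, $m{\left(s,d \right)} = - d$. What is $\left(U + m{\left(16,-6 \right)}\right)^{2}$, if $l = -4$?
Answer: $2601$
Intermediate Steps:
$U = 45$ ($U = 1 - -44 = 1 + 44 = 45$)
$\left(U + m{\left(16,-6 \right)}\right)^{2} = \left(45 - -6\right)^{2} = \left(45 + 6\right)^{2} = 51^{2} = 2601$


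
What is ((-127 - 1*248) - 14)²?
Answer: 151321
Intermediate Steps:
((-127 - 1*248) - 14)² = ((-127 - 248) - 14)² = (-375 - 14)² = (-389)² = 151321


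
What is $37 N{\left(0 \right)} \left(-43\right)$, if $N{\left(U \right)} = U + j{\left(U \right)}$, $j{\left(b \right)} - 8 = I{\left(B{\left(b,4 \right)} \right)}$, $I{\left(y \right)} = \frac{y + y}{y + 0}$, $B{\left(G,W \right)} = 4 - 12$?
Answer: $-15910$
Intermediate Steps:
$B{\left(G,W \right)} = -8$ ($B{\left(G,W \right)} = 4 - 12 = -8$)
$I{\left(y \right)} = 2$ ($I{\left(y \right)} = \frac{2 y}{y} = 2$)
$j{\left(b \right)} = 10$ ($j{\left(b \right)} = 8 + 2 = 10$)
$N{\left(U \right)} = 10 + U$ ($N{\left(U \right)} = U + 10 = 10 + U$)
$37 N{\left(0 \right)} \left(-43\right) = 37 \left(10 + 0\right) \left(-43\right) = 37 \cdot 10 \left(-43\right) = 370 \left(-43\right) = -15910$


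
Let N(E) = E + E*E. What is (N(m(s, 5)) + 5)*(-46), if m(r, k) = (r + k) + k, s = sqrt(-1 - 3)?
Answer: -5106 - 1932*I ≈ -5106.0 - 1932.0*I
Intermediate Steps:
s = 2*I (s = sqrt(-4) = 2*I ≈ 2.0*I)
m(r, k) = r + 2*k (m(r, k) = (k + r) + k = r + 2*k)
N(E) = E + E**2
(N(m(s, 5)) + 5)*(-46) = ((2*I + 2*5)*(1 + (2*I + 2*5)) + 5)*(-46) = ((2*I + 10)*(1 + (2*I + 10)) + 5)*(-46) = ((10 + 2*I)*(1 + (10 + 2*I)) + 5)*(-46) = ((10 + 2*I)*(11 + 2*I) + 5)*(-46) = (5 + (10 + 2*I)*(11 + 2*I))*(-46) = -230 - 46*(10 + 2*I)*(11 + 2*I)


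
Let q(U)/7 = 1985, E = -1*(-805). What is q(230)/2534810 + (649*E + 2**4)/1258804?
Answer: 134183044899/319082896724 ≈ 0.42053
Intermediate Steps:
E = 805
q(U) = 13895 (q(U) = 7*1985 = 13895)
q(230)/2534810 + (649*E + 2**4)/1258804 = 13895/2534810 + (649*805 + 2**4)/1258804 = 13895*(1/2534810) + (522445 + 16)*(1/1258804) = 2779/506962 + 522461*(1/1258804) = 2779/506962 + 522461/1258804 = 134183044899/319082896724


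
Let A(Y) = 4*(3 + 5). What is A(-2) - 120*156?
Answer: -18688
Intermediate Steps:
A(Y) = 32 (A(Y) = 4*8 = 32)
A(-2) - 120*156 = 32 - 120*156 = 32 - 18720 = -18688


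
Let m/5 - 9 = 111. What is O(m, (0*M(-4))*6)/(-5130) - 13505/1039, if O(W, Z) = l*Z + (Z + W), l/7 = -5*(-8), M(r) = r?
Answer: -2330135/177669 ≈ -13.115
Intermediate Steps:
m = 600 (m = 45 + 5*111 = 45 + 555 = 600)
l = 280 (l = 7*(-5*(-8)) = 7*40 = 280)
O(W, Z) = W + 281*Z (O(W, Z) = 280*Z + (Z + W) = 280*Z + (W + Z) = W + 281*Z)
O(m, (0*M(-4))*6)/(-5130) - 13505/1039 = (600 + 281*((0*(-4))*6))/(-5130) - 13505/1039 = (600 + 281*(0*6))*(-1/5130) - 13505*1/1039 = (600 + 281*0)*(-1/5130) - 13505/1039 = (600 + 0)*(-1/5130) - 13505/1039 = 600*(-1/5130) - 13505/1039 = -20/171 - 13505/1039 = -2330135/177669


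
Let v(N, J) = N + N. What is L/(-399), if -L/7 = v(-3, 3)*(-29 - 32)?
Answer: 122/19 ≈ 6.4211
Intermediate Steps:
v(N, J) = 2*N
L = -2562 (L = -7*2*(-3)*(-29 - 32) = -(-42)*(-61) = -7*366 = -2562)
L/(-399) = -2562/(-399) = -2562*(-1/399) = 122/19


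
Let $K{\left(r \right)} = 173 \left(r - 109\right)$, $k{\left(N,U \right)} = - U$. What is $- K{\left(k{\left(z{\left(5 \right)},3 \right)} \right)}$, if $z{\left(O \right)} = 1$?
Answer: $19376$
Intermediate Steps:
$K{\left(r \right)} = -18857 + 173 r$ ($K{\left(r \right)} = 173 \left(-109 + r\right) = -18857 + 173 r$)
$- K{\left(k{\left(z{\left(5 \right)},3 \right)} \right)} = - (-18857 + 173 \left(\left(-1\right) 3\right)) = - (-18857 + 173 \left(-3\right)) = - (-18857 - 519) = \left(-1\right) \left(-19376\right) = 19376$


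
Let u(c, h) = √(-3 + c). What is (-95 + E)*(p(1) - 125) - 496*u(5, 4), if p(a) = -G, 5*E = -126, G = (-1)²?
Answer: 75726/5 - 496*√2 ≈ 14444.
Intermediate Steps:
G = 1
E = -126/5 (E = (⅕)*(-126) = -126/5 ≈ -25.200)
p(a) = -1 (p(a) = -1*1 = -1)
(-95 + E)*(p(1) - 125) - 496*u(5, 4) = (-95 - 126/5)*(-1 - 125) - 496*√(-3 + 5) = -601/5*(-126) - 496*√2 = 75726/5 - 496*√2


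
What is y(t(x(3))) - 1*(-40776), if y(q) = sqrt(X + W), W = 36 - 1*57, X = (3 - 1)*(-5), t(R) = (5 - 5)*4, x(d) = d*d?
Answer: 40776 + I*sqrt(31) ≈ 40776.0 + 5.5678*I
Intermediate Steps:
x(d) = d**2
t(R) = 0 (t(R) = 0*4 = 0)
X = -10 (X = 2*(-5) = -10)
W = -21 (W = 36 - 57 = -21)
y(q) = I*sqrt(31) (y(q) = sqrt(-10 - 21) = sqrt(-31) = I*sqrt(31))
y(t(x(3))) - 1*(-40776) = I*sqrt(31) - 1*(-40776) = I*sqrt(31) + 40776 = 40776 + I*sqrt(31)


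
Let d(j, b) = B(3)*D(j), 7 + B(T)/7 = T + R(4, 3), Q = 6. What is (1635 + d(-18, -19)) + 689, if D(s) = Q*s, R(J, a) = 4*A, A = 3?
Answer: -3724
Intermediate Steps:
R(J, a) = 12 (R(J, a) = 4*3 = 12)
B(T) = 35 + 7*T (B(T) = -49 + 7*(T + 12) = -49 + 7*(12 + T) = -49 + (84 + 7*T) = 35 + 7*T)
D(s) = 6*s
d(j, b) = 336*j (d(j, b) = (35 + 7*3)*(6*j) = (35 + 21)*(6*j) = 56*(6*j) = 336*j)
(1635 + d(-18, -19)) + 689 = (1635 + 336*(-18)) + 689 = (1635 - 6048) + 689 = -4413 + 689 = -3724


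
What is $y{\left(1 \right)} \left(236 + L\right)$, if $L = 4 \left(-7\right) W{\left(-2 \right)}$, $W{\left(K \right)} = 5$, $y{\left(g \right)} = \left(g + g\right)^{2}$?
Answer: $384$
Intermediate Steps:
$y{\left(g \right)} = 4 g^{2}$ ($y{\left(g \right)} = \left(2 g\right)^{2} = 4 g^{2}$)
$L = -140$ ($L = 4 \left(-7\right) 5 = \left(-28\right) 5 = -140$)
$y{\left(1 \right)} \left(236 + L\right) = 4 \cdot 1^{2} \left(236 - 140\right) = 4 \cdot 1 \cdot 96 = 4 \cdot 96 = 384$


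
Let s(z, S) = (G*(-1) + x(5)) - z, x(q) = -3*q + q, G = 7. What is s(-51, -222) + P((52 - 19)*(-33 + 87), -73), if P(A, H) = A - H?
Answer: 1889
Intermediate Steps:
x(q) = -2*q
s(z, S) = -17 - z (s(z, S) = (7*(-1) - 2*5) - z = (-7 - 10) - z = -17 - z)
s(-51, -222) + P((52 - 19)*(-33 + 87), -73) = (-17 - 1*(-51)) + ((52 - 19)*(-33 + 87) - 1*(-73)) = (-17 + 51) + (33*54 + 73) = 34 + (1782 + 73) = 34 + 1855 = 1889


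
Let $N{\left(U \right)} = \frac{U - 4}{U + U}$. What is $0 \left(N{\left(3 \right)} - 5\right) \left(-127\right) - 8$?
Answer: $-8$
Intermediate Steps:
$N{\left(U \right)} = \frac{-4 + U}{2 U}$
$0 \left(N{\left(3 \right)} - 5\right) \left(-127\right) - 8 = 0 \left(\frac{-4 + 3}{2 \cdot 3} - 5\right) \left(-127\right) - 8 = 0 \left(\frac{1}{2} \cdot \frac{1}{3} \left(-1\right) - 5\right) \left(-127\right) - 8 = 0 \left(- \frac{1}{6} - 5\right) \left(-127\right) - 8 = 0 \left(- \frac{31}{6}\right) \left(-127\right) - 8 = 0 \left(-127\right) - 8 = 0 - 8 = -8$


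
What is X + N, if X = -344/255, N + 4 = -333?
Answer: -86279/255 ≈ -338.35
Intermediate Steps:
N = -337 (N = -4 - 333 = -337)
X = -344/255 (X = -344*1/255 = -344/255 ≈ -1.3490)
X + N = -344/255 - 337 = -86279/255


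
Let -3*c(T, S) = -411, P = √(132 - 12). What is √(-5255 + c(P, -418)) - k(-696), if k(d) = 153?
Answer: -153 + I*√5118 ≈ -153.0 + 71.54*I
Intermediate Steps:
P = 2*√30 (P = √120 = 2*√30 ≈ 10.954)
c(T, S) = 137 (c(T, S) = -⅓*(-411) = 137)
√(-5255 + c(P, -418)) - k(-696) = √(-5255 + 137) - 1*153 = √(-5118) - 153 = I*√5118 - 153 = -153 + I*√5118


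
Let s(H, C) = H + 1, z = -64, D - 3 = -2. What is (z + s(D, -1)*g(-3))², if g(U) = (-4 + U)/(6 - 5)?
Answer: 6084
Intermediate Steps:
D = 1 (D = 3 - 2 = 1)
g(U) = -4 + U (g(U) = (-4 + U)/1 = (-4 + U)*1 = -4 + U)
s(H, C) = 1 + H
(z + s(D, -1)*g(-3))² = (-64 + (1 + 1)*(-4 - 3))² = (-64 + 2*(-7))² = (-64 - 14)² = (-78)² = 6084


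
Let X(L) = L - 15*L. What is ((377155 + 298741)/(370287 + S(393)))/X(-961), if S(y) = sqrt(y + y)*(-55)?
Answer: 41712583692/307446513301571 + 18587140*sqrt(786)/922339539904713 ≈ 0.00013624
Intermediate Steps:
S(y) = -55*sqrt(2)*sqrt(y) (S(y) = sqrt(2*y)*(-55) = (sqrt(2)*sqrt(y))*(-55) = -55*sqrt(2)*sqrt(y))
X(L) = -14*L
((377155 + 298741)/(370287 + S(393)))/X(-961) = ((377155 + 298741)/(370287 - 55*sqrt(2)*sqrt(393)))/((-14*(-961))) = (675896/(370287 - 55*sqrt(786)))/13454 = (675896/(370287 - 55*sqrt(786)))*(1/13454) = 337948/(6727*(370287 - 55*sqrt(786)))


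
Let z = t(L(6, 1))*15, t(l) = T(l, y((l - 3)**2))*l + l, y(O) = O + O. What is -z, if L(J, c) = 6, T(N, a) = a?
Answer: -1710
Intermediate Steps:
y(O) = 2*O
t(l) = l + 2*l*(-3 + l)**2 (t(l) = (2*(l - 3)**2)*l + l = (2*(-3 + l)**2)*l + l = 2*l*(-3 + l)**2 + l = l + 2*l*(-3 + l)**2)
z = 1710 (z = (6*(1 + 2*(-3 + 6)**2))*15 = (6*(1 + 2*3**2))*15 = (6*(1 + 2*9))*15 = (6*(1 + 18))*15 = (6*19)*15 = 114*15 = 1710)
-z = -1*1710 = -1710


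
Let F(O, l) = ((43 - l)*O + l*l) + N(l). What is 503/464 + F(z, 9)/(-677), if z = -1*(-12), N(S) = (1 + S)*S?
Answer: 71875/314128 ≈ 0.22881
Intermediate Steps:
N(S) = S*(1 + S)
z = 12
F(O, l) = l² + O*(43 - l) + l*(1 + l) (F(O, l) = ((43 - l)*O + l*l) + l*(1 + l) = (O*(43 - l) + l²) + l*(1 + l) = (l² + O*(43 - l)) + l*(1 + l) = l² + O*(43 - l) + l*(1 + l))
503/464 + F(z, 9)/(-677) = 503/464 + (9 + 2*9² + 43*12 - 1*12*9)/(-677) = 503*(1/464) + (9 + 2*81 + 516 - 108)*(-1/677) = 503/464 + (9 + 162 + 516 - 108)*(-1/677) = 503/464 + 579*(-1/677) = 503/464 - 579/677 = 71875/314128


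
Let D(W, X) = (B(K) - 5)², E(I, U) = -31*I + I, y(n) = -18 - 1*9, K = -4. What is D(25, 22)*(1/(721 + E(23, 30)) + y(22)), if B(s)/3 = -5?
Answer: -334400/31 ≈ -10787.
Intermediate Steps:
B(s) = -15 (B(s) = 3*(-5) = -15)
y(n) = -27 (y(n) = -18 - 9 = -27)
E(I, U) = -30*I
D(W, X) = 400 (D(W, X) = (-15 - 5)² = (-20)² = 400)
D(25, 22)*(1/(721 + E(23, 30)) + y(22)) = 400*(1/(721 - 30*23) - 27) = 400*(1/(721 - 690) - 27) = 400*(1/31 - 27) = 400*(-836/31) = -334400/31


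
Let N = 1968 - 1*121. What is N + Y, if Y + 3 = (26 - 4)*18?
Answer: 2240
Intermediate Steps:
N = 1847 (N = 1968 - 121 = 1847)
Y = 393 (Y = -3 + (26 - 4)*18 = -3 + 22*18 = -3 + 396 = 393)
N + Y = 1847 + 393 = 2240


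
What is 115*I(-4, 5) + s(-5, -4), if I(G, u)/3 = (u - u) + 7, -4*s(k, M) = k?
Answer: 9665/4 ≈ 2416.3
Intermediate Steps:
s(k, M) = -k/4
I(G, u) = 21 (I(G, u) = 3*((u - u) + 7) = 3*(0 + 7) = 3*7 = 21)
115*I(-4, 5) + s(-5, -4) = 115*21 - 1/4*(-5) = 2415 + 5/4 = 9665/4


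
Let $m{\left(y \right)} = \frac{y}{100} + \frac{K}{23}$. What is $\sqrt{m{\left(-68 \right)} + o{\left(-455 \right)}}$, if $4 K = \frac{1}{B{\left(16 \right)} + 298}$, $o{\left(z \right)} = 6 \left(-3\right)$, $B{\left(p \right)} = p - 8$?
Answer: $\frac{i \sqrt{10280921938}}{23460} \approx 4.322 i$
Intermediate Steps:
$B{\left(p \right)} = -8 + p$
$o{\left(z \right)} = -18$
$K = \frac{1}{1224}$ ($K = \frac{1}{4 \left(\left(-8 + 16\right) + 298\right)} = \frac{1}{4 \left(8 + 298\right)} = \frac{1}{4 \cdot 306} = \frac{1}{4} \cdot \frac{1}{306} = \frac{1}{1224} \approx 0.00081699$)
$m{\left(y \right)} = \frac{1}{28152} + \frac{y}{100}$ ($m{\left(y \right)} = \frac{y}{100} + \frac{1}{1224 \cdot 23} = y \frac{1}{100} + \frac{1}{1224} \cdot \frac{1}{23} = \frac{y}{100} + \frac{1}{28152} = \frac{1}{28152} + \frac{y}{100}$)
$\sqrt{m{\left(-68 \right)} + o{\left(-455 \right)}} = \sqrt{\left(\frac{1}{28152} + \frac{1}{100} \left(-68\right)\right) - 18} = \sqrt{\left(\frac{1}{28152} - \frac{17}{25}\right) - 18} = \sqrt{- \frac{478559}{703800} - 18} = \sqrt{- \frac{13146959}{703800}} = \frac{i \sqrt{10280921938}}{23460}$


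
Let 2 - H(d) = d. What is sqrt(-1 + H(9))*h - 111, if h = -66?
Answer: -111 - 132*I*sqrt(2) ≈ -111.0 - 186.68*I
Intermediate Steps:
H(d) = 2 - d
sqrt(-1 + H(9))*h - 111 = sqrt(-1 + (2 - 1*9))*(-66) - 111 = sqrt(-1 + (2 - 9))*(-66) - 111 = sqrt(-1 - 7)*(-66) - 111 = sqrt(-8)*(-66) - 111 = (2*I*sqrt(2))*(-66) - 111 = -132*I*sqrt(2) - 111 = -111 - 132*I*sqrt(2)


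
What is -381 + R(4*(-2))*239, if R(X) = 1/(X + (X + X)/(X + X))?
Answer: -2906/7 ≈ -415.14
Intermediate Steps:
R(X) = 1/(1 + X) (R(X) = 1/(X + (2*X)/((2*X))) = 1/(X + (2*X)*(1/(2*X))) = 1/(X + 1) = 1/(1 + X))
-381 + R(4*(-2))*239 = -381 + 239/(1 + 4*(-2)) = -381 + 239/(1 - 8) = -381 + 239/(-7) = -381 - 1/7*239 = -381 - 239/7 = -2906/7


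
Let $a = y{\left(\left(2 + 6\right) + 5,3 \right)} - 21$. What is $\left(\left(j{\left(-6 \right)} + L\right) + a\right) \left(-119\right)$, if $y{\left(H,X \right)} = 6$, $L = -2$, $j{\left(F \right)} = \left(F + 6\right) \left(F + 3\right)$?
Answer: $2023$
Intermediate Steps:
$j{\left(F \right)} = \left(3 + F\right) \left(6 + F\right)$ ($j{\left(F \right)} = \left(6 + F\right) \left(3 + F\right) = \left(3 + F\right) \left(6 + F\right)$)
$a = -15$ ($a = 6 - 21 = -15$)
$\left(\left(j{\left(-6 \right)} + L\right) + a\right) \left(-119\right) = \left(\left(\left(18 + \left(-6\right)^{2} + 9 \left(-6\right)\right) - 2\right) - 15\right) \left(-119\right) = \left(\left(\left(18 + 36 - 54\right) - 2\right) - 15\right) \left(-119\right) = \left(\left(0 - 2\right) - 15\right) \left(-119\right) = \left(-2 - 15\right) \left(-119\right) = \left(-17\right) \left(-119\right) = 2023$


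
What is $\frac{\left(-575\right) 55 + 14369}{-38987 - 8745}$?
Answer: $\frac{4314}{11933} \approx 0.36152$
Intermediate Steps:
$\frac{\left(-575\right) 55 + 14369}{-38987 - 8745} = \frac{-31625 + 14369}{-47732} = \left(-17256\right) \left(- \frac{1}{47732}\right) = \frac{4314}{11933}$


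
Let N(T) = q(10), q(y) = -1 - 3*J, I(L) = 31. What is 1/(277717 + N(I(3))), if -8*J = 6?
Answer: 4/1110873 ≈ 3.6008e-6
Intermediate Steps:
J = -¾ (J = -⅛*6 = -¾ ≈ -0.75000)
q(y) = 5/4 (q(y) = -1 - 3*(-¾) = -1 + 9/4 = 5/4)
N(T) = 5/4
1/(277717 + N(I(3))) = 1/(277717 + 5/4) = 1/(1110873/4) = 4/1110873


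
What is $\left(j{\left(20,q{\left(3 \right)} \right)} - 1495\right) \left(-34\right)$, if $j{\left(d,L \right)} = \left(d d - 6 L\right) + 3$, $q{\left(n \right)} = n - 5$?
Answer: $36720$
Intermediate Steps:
$q{\left(n \right)} = -5 + n$ ($q{\left(n \right)} = n - 5 = -5 + n$)
$j{\left(d,L \right)} = 3 + d^{2} - 6 L$ ($j{\left(d,L \right)} = \left(d^{2} - 6 L\right) + 3 = 3 + d^{2} - 6 L$)
$\left(j{\left(20,q{\left(3 \right)} \right)} - 1495\right) \left(-34\right) = \left(\left(3 + 20^{2} - 6 \left(-5 + 3\right)\right) - 1495\right) \left(-34\right) = \left(\left(3 + 400 - -12\right) - 1495\right) \left(-34\right) = \left(\left(3 + 400 + 12\right) - 1495\right) \left(-34\right) = \left(415 - 1495\right) \left(-34\right) = \left(-1080\right) \left(-34\right) = 36720$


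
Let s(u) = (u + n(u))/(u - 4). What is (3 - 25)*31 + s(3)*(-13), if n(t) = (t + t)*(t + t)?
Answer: -175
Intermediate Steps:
n(t) = 4*t² (n(t) = (2*t)*(2*t) = 4*t²)
s(u) = (u + 4*u²)/(-4 + u) (s(u) = (u + 4*u²)/(u - 4) = (u + 4*u²)/(-4 + u))
(3 - 25)*31 + s(3)*(-13) = (3 - 25)*31 + (3*(1 + 4*3)/(-4 + 3))*(-13) = -22*31 + (3*(1 + 12)/(-1))*(-13) = -682 + (3*(-1)*13)*(-13) = -682 - 39*(-13) = -682 + 507 = -175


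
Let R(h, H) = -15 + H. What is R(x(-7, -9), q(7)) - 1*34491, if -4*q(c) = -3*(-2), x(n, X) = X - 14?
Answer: -69015/2 ≈ -34508.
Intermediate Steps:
x(n, X) = -14 + X
q(c) = -3/2 (q(c) = -(-3)*(-2)/4 = -1/4*6 = -3/2)
R(x(-7, -9), q(7)) - 1*34491 = (-15 - 3/2) - 1*34491 = -33/2 - 34491 = -69015/2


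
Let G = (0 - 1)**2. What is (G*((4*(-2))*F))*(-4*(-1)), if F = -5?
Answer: 160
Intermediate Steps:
G = 1 (G = (-1)**2 = 1)
(G*((4*(-2))*F))*(-4*(-1)) = (1*((4*(-2))*(-5)))*(-4*(-1)) = (1*(-8*(-5)))*4 = (1*40)*4 = 40*4 = 160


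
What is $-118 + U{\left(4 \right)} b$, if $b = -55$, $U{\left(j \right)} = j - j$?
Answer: $-118$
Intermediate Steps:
$U{\left(j \right)} = 0$
$-118 + U{\left(4 \right)} b = -118 + 0 \left(-55\right) = -118 + 0 = -118$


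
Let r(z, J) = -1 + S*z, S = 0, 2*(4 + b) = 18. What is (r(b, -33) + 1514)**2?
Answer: 2289169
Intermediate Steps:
b = 5 (b = -4 + (1/2)*18 = -4 + 9 = 5)
r(z, J) = -1 (r(z, J) = -1 + 0*z = -1 + 0 = -1)
(r(b, -33) + 1514)**2 = (-1 + 1514)**2 = 1513**2 = 2289169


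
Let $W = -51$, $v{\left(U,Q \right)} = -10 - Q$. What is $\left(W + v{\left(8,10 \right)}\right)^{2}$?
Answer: $5041$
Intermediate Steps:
$\left(W + v{\left(8,10 \right)}\right)^{2} = \left(-51 - 20\right)^{2} = \left(-71\right)^{2} = 5041$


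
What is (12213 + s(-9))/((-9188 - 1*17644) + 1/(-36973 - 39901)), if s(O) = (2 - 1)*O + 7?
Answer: -938708414/2062683169 ≈ -0.45509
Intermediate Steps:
s(O) = 7 + O (s(O) = 1*O + 7 = O + 7 = 7 + O)
(12213 + s(-9))/((-9188 - 1*17644) + 1/(-36973 - 39901)) = (12213 + (7 - 9))/((-9188 - 1*17644) + 1/(-36973 - 39901)) = (12213 - 2)/((-9188 - 17644) + 1/(-76874)) = 12211/(-26832 - 1/76874) = 12211/(-2062683169/76874) = 12211*(-76874/2062683169) = -938708414/2062683169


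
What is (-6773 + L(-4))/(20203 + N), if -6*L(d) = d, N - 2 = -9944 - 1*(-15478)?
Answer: -20317/77217 ≈ -0.26312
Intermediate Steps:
N = 5536 (N = 2 + (-9944 - 1*(-15478)) = 2 + (-9944 + 15478) = 2 + 5534 = 5536)
L(d) = -d/6
(-6773 + L(-4))/(20203 + N) = (-6773 - 1/6*(-4))/(20203 + 5536) = (-6773 + 2/3)/25739 = -20317/3*1/25739 = -20317/77217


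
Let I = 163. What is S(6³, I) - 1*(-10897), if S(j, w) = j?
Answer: 11113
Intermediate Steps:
S(6³, I) - 1*(-10897) = 6³ - 1*(-10897) = 216 + 10897 = 11113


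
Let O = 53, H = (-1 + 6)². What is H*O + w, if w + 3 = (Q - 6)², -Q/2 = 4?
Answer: 1518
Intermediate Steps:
Q = -8 (Q = -2*4 = -8)
H = 25 (H = 5² = 25)
w = 193 (w = -3 + (-8 - 6)² = -3 + (-14)² = -3 + 196 = 193)
H*O + w = 25*53 + 193 = 1325 + 193 = 1518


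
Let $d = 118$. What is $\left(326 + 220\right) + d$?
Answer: $664$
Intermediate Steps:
$\left(326 + 220\right) + d = \left(326 + 220\right) + 118 = 546 + 118 = 664$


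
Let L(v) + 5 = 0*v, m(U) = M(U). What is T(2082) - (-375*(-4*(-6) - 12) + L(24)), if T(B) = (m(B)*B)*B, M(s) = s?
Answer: 9024899873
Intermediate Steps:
m(U) = U
L(v) = -5 (L(v) = -5 + 0*v = -5 + 0 = -5)
T(B) = B³ (T(B) = (B*B)*B = B²*B = B³)
T(2082) - (-375*(-4*(-6) - 12) + L(24)) = 2082³ - (-375*(-4*(-6) - 12) - 5) = 9024895368 - (-375*(24 - 12) - 5) = 9024895368 - (-375*12 - 5) = 9024895368 - (-4500 - 5) = 9024895368 - 1*(-4505) = 9024895368 + 4505 = 9024899873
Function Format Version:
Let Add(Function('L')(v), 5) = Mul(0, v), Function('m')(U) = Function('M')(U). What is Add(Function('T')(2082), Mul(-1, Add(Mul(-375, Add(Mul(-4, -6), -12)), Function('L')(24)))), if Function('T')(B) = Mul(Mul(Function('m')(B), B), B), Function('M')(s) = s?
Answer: 9024899873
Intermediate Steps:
Function('m')(U) = U
Function('L')(v) = -5 (Function('L')(v) = Add(-5, Mul(0, v)) = Add(-5, 0) = -5)
Function('T')(B) = Pow(B, 3) (Function('T')(B) = Mul(Mul(B, B), B) = Mul(Pow(B, 2), B) = Pow(B, 3))
Add(Function('T')(2082), Mul(-1, Add(Mul(-375, Add(Mul(-4, -6), -12)), Function('L')(24)))) = Add(Pow(2082, 3), Mul(-1, Add(Mul(-375, Add(Mul(-4, -6), -12)), -5))) = Add(9024895368, Mul(-1, Add(Mul(-375, Add(24, -12)), -5))) = Add(9024895368, Mul(-1, Add(Mul(-375, 12), -5))) = Add(9024895368, Mul(-1, Add(-4500, -5))) = Add(9024895368, Mul(-1, -4505)) = Add(9024895368, 4505) = 9024899873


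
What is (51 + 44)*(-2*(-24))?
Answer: 4560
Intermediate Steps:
(51 + 44)*(-2*(-24)) = 95*48 = 4560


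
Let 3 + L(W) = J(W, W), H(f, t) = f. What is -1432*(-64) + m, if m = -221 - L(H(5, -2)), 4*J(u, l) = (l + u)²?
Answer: 91405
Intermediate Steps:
J(u, l) = (l + u)²/4
L(W) = -3 + W² (L(W) = -3 + (W + W)²/4 = -3 + (2*W)²/4 = -3 + (4*W²)/4 = -3 + W²)
m = -243 (m = -221 - (-3 + 5²) = -221 - (-3 + 25) = -221 - 1*22 = -221 - 22 = -243)
-1432*(-64) + m = -1432*(-64) - 243 = -179*(-512) - 243 = 91648 - 243 = 91405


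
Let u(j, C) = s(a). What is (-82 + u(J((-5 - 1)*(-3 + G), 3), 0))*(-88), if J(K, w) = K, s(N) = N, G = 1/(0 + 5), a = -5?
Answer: 7656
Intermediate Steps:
G = ⅕ (G = 1/5 = ⅕ ≈ 0.20000)
u(j, C) = -5
(-82 + u(J((-5 - 1)*(-3 + G), 3), 0))*(-88) = (-82 - 5)*(-88) = -87*(-88) = 7656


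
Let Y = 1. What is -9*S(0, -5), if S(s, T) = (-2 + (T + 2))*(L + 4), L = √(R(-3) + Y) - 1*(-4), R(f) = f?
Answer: 360 + 45*I*√2 ≈ 360.0 + 63.64*I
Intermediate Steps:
L = 4 + I*√2 (L = √(-3 + 1) - 1*(-4) = √(-2) + 4 = I*√2 + 4 = 4 + I*√2 ≈ 4.0 + 1.4142*I)
S(s, T) = T*(8 + I*√2) (S(s, T) = (-2 + (T + 2))*((4 + I*√2) + 4) = (-2 + (2 + T))*(8 + I*√2) = T*(8 + I*√2))
-9*S(0, -5) = -(-45)*(8 + I*√2) = -9*(-40 - 5*I*√2) = 360 + 45*I*√2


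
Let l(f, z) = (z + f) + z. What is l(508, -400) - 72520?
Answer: -72812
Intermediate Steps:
l(f, z) = f + 2*z (l(f, z) = (f + z) + z = f + 2*z)
l(508, -400) - 72520 = (508 + 2*(-400)) - 72520 = (508 - 800) - 72520 = -292 - 72520 = -72812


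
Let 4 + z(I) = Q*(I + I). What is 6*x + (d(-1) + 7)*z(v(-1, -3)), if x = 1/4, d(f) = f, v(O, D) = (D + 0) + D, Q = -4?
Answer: 531/2 ≈ 265.50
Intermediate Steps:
v(O, D) = 2*D (v(O, D) = D + D = 2*D)
z(I) = -4 - 8*I (z(I) = -4 - 4*(I + I) = -4 - 8*I)
x = ¼ ≈ 0.25000
6*x + (d(-1) + 7)*z(v(-1, -3)) = 6*(¼) + (-1 + 7)*(-4 - 16*(-3)) = 3/2 + 6*(-4 - 8*(-6)) = 3/2 + 6*(-4 + 48) = 3/2 + 6*44 = 3/2 + 264 = 531/2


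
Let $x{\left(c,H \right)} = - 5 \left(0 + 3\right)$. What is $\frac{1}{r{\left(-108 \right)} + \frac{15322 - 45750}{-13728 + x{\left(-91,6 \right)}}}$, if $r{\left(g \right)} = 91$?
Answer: $\frac{13743}{1281041} \approx 0.010728$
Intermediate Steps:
$x{\left(c,H \right)} = -15$ ($x{\left(c,H \right)} = \left(-5\right) 3 = -15$)
$\frac{1}{r{\left(-108 \right)} + \frac{15322 - 45750}{-13728 + x{\left(-91,6 \right)}}} = \frac{1}{91 + \frac{15322 - 45750}{-13728 - 15}} = \frac{1}{91 - \frac{30428}{-13743}} = \frac{1}{91 - - \frac{30428}{13743}} = \frac{1}{91 + \frac{30428}{13743}} = \frac{1}{\frac{1281041}{13743}} = \frac{13743}{1281041}$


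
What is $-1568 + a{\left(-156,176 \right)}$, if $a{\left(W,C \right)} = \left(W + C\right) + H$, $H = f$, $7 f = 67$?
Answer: $- \frac{10769}{7} \approx -1538.4$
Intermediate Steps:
$f = \frac{67}{7}$ ($f = \frac{1}{7} \cdot 67 = \frac{67}{7} \approx 9.5714$)
$H = \frac{67}{7} \approx 9.5714$
$a{\left(W,C \right)} = \frac{67}{7} + C + W$ ($a{\left(W,C \right)} = \left(W + C\right) + \frac{67}{7} = \left(C + W\right) + \frac{67}{7} = \frac{67}{7} + C + W$)
$-1568 + a{\left(-156,176 \right)} = -1568 + \left(\frac{67}{7} + 176 - 156\right) = -1568 + \frac{207}{7} = - \frac{10769}{7}$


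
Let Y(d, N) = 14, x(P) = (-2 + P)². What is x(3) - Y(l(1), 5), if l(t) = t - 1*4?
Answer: -13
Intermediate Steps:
l(t) = -4 + t (l(t) = t - 4 = -4 + t)
x(3) - Y(l(1), 5) = (-2 + 3)² - 1*14 = 1² - 14 = 1 - 14 = -13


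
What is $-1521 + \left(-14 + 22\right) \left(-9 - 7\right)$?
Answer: $-1649$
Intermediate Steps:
$-1521 + \left(-14 + 22\right) \left(-9 - 7\right) = -1521 + 8 \left(-9 - 7\right) = -1521 + 8 \left(-16\right) = -1521 - 128 = -1649$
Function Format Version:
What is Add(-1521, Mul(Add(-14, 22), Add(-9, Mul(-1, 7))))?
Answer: -1649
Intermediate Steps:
Add(-1521, Mul(Add(-14, 22), Add(-9, Mul(-1, 7)))) = Add(-1521, Mul(8, Add(-9, -7))) = Add(-1521, Mul(8, -16)) = Add(-1521, -128) = -1649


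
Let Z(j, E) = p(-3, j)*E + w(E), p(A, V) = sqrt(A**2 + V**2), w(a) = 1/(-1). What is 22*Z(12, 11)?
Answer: -22 + 726*sqrt(17) ≈ 2971.4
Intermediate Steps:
w(a) = -1
Z(j, E) = -1 + E*sqrt(9 + j**2) (Z(j, E) = sqrt((-3)**2 + j**2)*E - 1 = sqrt(9 + j**2)*E - 1 = E*sqrt(9 + j**2) - 1 = -1 + E*sqrt(9 + j**2))
22*Z(12, 11) = 22*(-1 + 11*sqrt(9 + 12**2)) = 22*(-1 + 11*sqrt(9 + 144)) = 22*(-1 + 11*sqrt(153)) = 22*(-1 + 11*(3*sqrt(17))) = 22*(-1 + 33*sqrt(17)) = -22 + 726*sqrt(17)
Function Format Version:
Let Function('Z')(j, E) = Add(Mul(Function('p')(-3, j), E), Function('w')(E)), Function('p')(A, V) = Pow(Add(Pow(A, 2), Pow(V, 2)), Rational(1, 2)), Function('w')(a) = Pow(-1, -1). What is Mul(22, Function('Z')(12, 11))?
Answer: Add(-22, Mul(726, Pow(17, Rational(1, 2)))) ≈ 2971.4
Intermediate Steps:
Function('w')(a) = -1
Function('Z')(j, E) = Add(-1, Mul(E, Pow(Add(9, Pow(j, 2)), Rational(1, 2)))) (Function('Z')(j, E) = Add(Mul(Pow(Add(Pow(-3, 2), Pow(j, 2)), Rational(1, 2)), E), -1) = Add(Mul(Pow(Add(9, Pow(j, 2)), Rational(1, 2)), E), -1) = Add(Mul(E, Pow(Add(9, Pow(j, 2)), Rational(1, 2))), -1) = Add(-1, Mul(E, Pow(Add(9, Pow(j, 2)), Rational(1, 2)))))
Mul(22, Function('Z')(12, 11)) = Mul(22, Add(-1, Mul(11, Pow(Add(9, Pow(12, 2)), Rational(1, 2))))) = Mul(22, Add(-1, Mul(11, Pow(Add(9, 144), Rational(1, 2))))) = Mul(22, Add(-1, Mul(11, Pow(153, Rational(1, 2))))) = Mul(22, Add(-1, Mul(11, Mul(3, Pow(17, Rational(1, 2)))))) = Mul(22, Add(-1, Mul(33, Pow(17, Rational(1, 2))))) = Add(-22, Mul(726, Pow(17, Rational(1, 2))))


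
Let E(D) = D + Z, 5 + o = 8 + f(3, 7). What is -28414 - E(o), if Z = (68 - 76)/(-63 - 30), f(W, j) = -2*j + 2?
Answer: -2641673/93 ≈ -28405.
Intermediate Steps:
f(W, j) = 2 - 2*j
Z = 8/93 (Z = -8/(-93) = -8*(-1/93) = 8/93 ≈ 0.086022)
o = -9 (o = -5 + (8 + (2 - 2*7)) = -5 + (8 + (2 - 14)) = -5 + (8 - 12) = -5 - 4 = -9)
E(D) = 8/93 + D (E(D) = D + 8/93 = 8/93 + D)
-28414 - E(o) = -28414 - (8/93 - 9) = -28414 - 1*(-829/93) = -28414 + 829/93 = -2641673/93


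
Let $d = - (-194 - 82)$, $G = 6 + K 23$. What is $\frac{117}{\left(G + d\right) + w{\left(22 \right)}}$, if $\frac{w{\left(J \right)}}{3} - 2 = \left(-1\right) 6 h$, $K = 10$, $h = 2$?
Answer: $\frac{117}{482} \approx 0.24274$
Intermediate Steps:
$G = 236$ ($G = 6 + 10 \cdot 23 = 6 + 230 = 236$)
$w{\left(J \right)} = -30$ ($w{\left(J \right)} = 6 + 3 \left(-1\right) 6 \cdot 2 = 6 + 3 \left(\left(-6\right) 2\right) = 6 + 3 \left(-12\right) = 6 - 36 = -30$)
$d = 276$ ($d = - (-194 - 82) = \left(-1\right) \left(-276\right) = 276$)
$\frac{117}{\left(G + d\right) + w{\left(22 \right)}} = \frac{117}{\left(236 + 276\right) - 30} = \frac{117}{512 - 30} = \frac{117}{482}$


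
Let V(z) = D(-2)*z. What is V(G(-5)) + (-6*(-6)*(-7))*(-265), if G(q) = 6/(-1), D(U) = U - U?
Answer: 66780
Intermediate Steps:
D(U) = 0
G(q) = -6 (G(q) = 6*(-1) = -6)
V(z) = 0 (V(z) = 0*z = 0)
V(G(-5)) + (-6*(-6)*(-7))*(-265) = 0 + (-6*(-6)*(-7))*(-265) = 0 + (36*(-7))*(-265) = 0 - 252*(-265) = 0 + 66780 = 66780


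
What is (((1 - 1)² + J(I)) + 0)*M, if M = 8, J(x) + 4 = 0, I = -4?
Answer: -32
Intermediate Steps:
J(x) = -4 (J(x) = -4 + 0 = -4)
(((1 - 1)² + J(I)) + 0)*M = (((1 - 1)² - 4) + 0)*8 = ((0² - 4) + 0)*8 = ((0 - 4) + 0)*8 = (-4 + 0)*8 = -4*8 = -32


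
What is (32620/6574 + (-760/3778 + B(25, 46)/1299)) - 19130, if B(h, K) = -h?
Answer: -154258152461515/8065676757 ≈ -19125.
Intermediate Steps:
(32620/6574 + (-760/3778 + B(25, 46)/1299)) - 19130 = (32620/6574 + (-760/3778 - 1*25/1299)) - 19130 = (32620*(1/6574) + (-760*1/3778 - 25*1/1299)) - 19130 = (16310/3287 + (-380/1889 - 25/1299)) - 19130 = (16310/3287 - 540845/2453811) - 19130 = 38243899895/8065676757 - 19130 = -154258152461515/8065676757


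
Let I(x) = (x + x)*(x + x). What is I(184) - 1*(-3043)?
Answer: 138467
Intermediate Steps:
I(x) = 4*x**2 (I(x) = (2*x)*(2*x) = 4*x**2)
I(184) - 1*(-3043) = 4*184**2 - 1*(-3043) = 4*33856 + 3043 = 135424 + 3043 = 138467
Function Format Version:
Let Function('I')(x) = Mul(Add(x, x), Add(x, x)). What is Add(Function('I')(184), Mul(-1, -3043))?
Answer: 138467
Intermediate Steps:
Function('I')(x) = Mul(4, Pow(x, 2)) (Function('I')(x) = Mul(Mul(2, x), Mul(2, x)) = Mul(4, Pow(x, 2)))
Add(Function('I')(184), Mul(-1, -3043)) = Add(Mul(4, Pow(184, 2)), Mul(-1, -3043)) = Add(Mul(4, 33856), 3043) = Add(135424, 3043) = 138467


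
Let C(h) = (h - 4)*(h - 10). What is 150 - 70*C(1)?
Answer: -1740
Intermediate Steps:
C(h) = (-10 + h)*(-4 + h) (C(h) = (-4 + h)*(-10 + h) = (-10 + h)*(-4 + h))
150 - 70*C(1) = 150 - 70*(40 + 1² - 14*1) = 150 - 70*(40 + 1 - 14) = 150 - 70*27 = 150 - 1890 = -1740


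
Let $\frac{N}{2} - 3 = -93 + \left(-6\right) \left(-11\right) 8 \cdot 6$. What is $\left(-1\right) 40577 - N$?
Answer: $-46733$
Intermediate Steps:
$N = 6156$ ($N = 6 + 2 \left(-93 + \left(-6\right) \left(-11\right) 8 \cdot 6\right) = 6 + 2 \left(-93 + 66 \cdot 48\right) = 6 + 2 \left(-93 + 3168\right) = 6 + 2 \cdot 3075 = 6 + 6150 = 6156$)
$\left(-1\right) 40577 - N = \left(-1\right) 40577 - 6156 = -40577 - 6156 = -46733$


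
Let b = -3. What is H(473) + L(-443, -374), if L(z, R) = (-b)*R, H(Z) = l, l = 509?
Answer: -613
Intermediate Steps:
H(Z) = 509
L(z, R) = 3*R (L(z, R) = (-1*(-3))*R = 3*R)
H(473) + L(-443, -374) = 509 + 3*(-374) = 509 - 1122 = -613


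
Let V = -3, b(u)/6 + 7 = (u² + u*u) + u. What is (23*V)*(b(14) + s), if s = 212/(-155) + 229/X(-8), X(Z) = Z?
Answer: -202264461/1240 ≈ -1.6312e+5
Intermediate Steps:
b(u) = -42 + 6*u + 12*u² (b(u) = -42 + 6*((u² + u*u) + u) = -42 + 6*((u² + u²) + u) = -42 + 6*(2*u² + u) = -42 + 6*(u + 2*u²) = -42 + (6*u + 12*u²) = -42 + 6*u + 12*u²)
s = -37191/1240 (s = 212/(-155) + 229/(-8) = 212*(-1/155) + 229*(-⅛) = -212/155 - 229/8 = -37191/1240 ≈ -29.993)
(23*V)*(b(14) + s) = (23*(-3))*((-42 + 6*14 + 12*14²) - 37191/1240) = -69*((-42 + 84 + 12*196) - 37191/1240) = -69*((-42 + 84 + 2352) - 37191/1240) = -69*(2394 - 37191/1240) = -69*2931369/1240 = -202264461/1240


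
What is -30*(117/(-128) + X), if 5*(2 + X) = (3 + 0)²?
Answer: 2139/64 ≈ 33.422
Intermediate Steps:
X = -⅕ (X = -2 + (3 + 0)²/5 = -2 + (⅕)*3² = -2 + (⅕)*9 = -2 + 9/5 = -⅕ ≈ -0.20000)
-30*(117/(-128) + X) = -30*(117/(-128) - ⅕) = -30*(117*(-1/128) - ⅕) = -30*(-117/128 - ⅕) = -30*(-713/640) = 2139/64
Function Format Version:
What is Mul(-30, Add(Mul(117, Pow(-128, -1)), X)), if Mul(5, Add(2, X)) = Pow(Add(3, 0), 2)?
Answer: Rational(2139, 64) ≈ 33.422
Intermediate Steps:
X = Rational(-1, 5) (X = Add(-2, Mul(Rational(1, 5), Pow(Add(3, 0), 2))) = Add(-2, Mul(Rational(1, 5), Pow(3, 2))) = Add(-2, Mul(Rational(1, 5), 9)) = Add(-2, Rational(9, 5)) = Rational(-1, 5) ≈ -0.20000)
Mul(-30, Add(Mul(117, Pow(-128, -1)), X)) = Mul(-30, Add(Mul(117, Pow(-128, -1)), Rational(-1, 5))) = Mul(-30, Add(Mul(117, Rational(-1, 128)), Rational(-1, 5))) = Mul(-30, Add(Rational(-117, 128), Rational(-1, 5))) = Mul(-30, Rational(-713, 640)) = Rational(2139, 64)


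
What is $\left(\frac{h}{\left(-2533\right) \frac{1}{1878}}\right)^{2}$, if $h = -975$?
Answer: $\frac{3352744102500}{6416089} \approx 5.2255 \cdot 10^{5}$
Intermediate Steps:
$\left(\frac{h}{\left(-2533\right) \frac{1}{1878}}\right)^{2} = \left(- \frac{975}{\left(-2533\right) \frac{1}{1878}}\right)^{2} = \left(- \frac{975}{- \frac{2533}{1878}}\right)^{2} = \left(\left(-975\right) \left(- \frac{1878}{2533}\right)\right)^{2} = \left(\frac{1831050}{2533}\right)^{2} = \frac{3352744102500}{6416089}$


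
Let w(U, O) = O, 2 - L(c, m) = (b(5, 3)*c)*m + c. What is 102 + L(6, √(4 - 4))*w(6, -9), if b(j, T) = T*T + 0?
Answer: 138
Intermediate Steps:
b(j, T) = T² (b(j, T) = T² + 0 = T²)
L(c, m) = 2 - c - 9*c*m (L(c, m) = 2 - ((3²*c)*m + c) = 2 - ((9*c)*m + c) = 2 - (9*c*m + c) = 2 - (c + 9*c*m) = 2 + (-c - 9*c*m) = 2 - c - 9*c*m)
102 + L(6, √(4 - 4))*w(6, -9) = 102 + (2 - 1*6 - 9*6*√(4 - 4))*(-9) = 102 + (2 - 6 - 9*6*√0)*(-9) = 102 + (2 - 6 - 9*6*0)*(-9) = 102 + (2 - 6 + 0)*(-9) = 102 - 4*(-9) = 102 + 36 = 138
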